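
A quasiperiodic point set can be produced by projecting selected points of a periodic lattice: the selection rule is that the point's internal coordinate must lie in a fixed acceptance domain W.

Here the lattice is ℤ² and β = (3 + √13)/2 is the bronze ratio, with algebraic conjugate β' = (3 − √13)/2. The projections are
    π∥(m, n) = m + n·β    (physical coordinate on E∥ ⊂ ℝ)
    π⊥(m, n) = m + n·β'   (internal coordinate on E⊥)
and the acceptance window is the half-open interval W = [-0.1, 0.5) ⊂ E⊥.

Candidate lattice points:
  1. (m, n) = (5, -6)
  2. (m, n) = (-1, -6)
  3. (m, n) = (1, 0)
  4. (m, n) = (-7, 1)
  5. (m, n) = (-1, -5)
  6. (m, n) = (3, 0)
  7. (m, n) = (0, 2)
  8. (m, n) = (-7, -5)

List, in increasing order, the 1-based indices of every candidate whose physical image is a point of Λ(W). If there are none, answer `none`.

none

Numerically β ≈ 3.3028 and β' = −1/β ≈ -0.3028.
candidate 1: (m,n)=(5,-6) → π∥ = 5-6·β ≈ -14.8167, π⊥ = 5-6·β' ≈ 6.8167 ∉ [-0.1, 0.5) ⇒ out
candidate 2: (m,n)=(-1,-6) → π∥ = -1-6·β ≈ -20.8167, π⊥ = -1-6·β' ≈ 0.8167 ∉ [-0.1, 0.5) ⇒ out
candidate 3: (m,n)=(1,0) → π∥ = 1+0·β ≈ 1.0000, π⊥ = 1+0·β' ≈ 1.0000 ∉ [-0.1, 0.5) ⇒ out
candidate 4: (m,n)=(-7,1) → π∥ = -7+1·β ≈ -3.6972, π⊥ = -7+1·β' ≈ -7.3028 ∉ [-0.1, 0.5) ⇒ out
candidate 5: (m,n)=(-1,-5) → π∥ = -1-5·β ≈ -17.5139, π⊥ = -1-5·β' ≈ 0.5139 ∉ [-0.1, 0.5) ⇒ out
candidate 6: (m,n)=(3,0) → π∥ = 3+0·β ≈ 3.0000, π⊥ = 3+0·β' ≈ 3.0000 ∉ [-0.1, 0.5) ⇒ out
candidate 7: (m,n)=(0,2) → π∥ = 0+2·β ≈ 6.6056, π⊥ = 0+2·β' ≈ -0.6056 ∉ [-0.1, 0.5) ⇒ out
candidate 8: (m,n)=(-7,-5) → π∥ = -7-5·β ≈ -23.5139, π⊥ = -7-5·β' ≈ -5.4861 ∉ [-0.1, 0.5) ⇒ out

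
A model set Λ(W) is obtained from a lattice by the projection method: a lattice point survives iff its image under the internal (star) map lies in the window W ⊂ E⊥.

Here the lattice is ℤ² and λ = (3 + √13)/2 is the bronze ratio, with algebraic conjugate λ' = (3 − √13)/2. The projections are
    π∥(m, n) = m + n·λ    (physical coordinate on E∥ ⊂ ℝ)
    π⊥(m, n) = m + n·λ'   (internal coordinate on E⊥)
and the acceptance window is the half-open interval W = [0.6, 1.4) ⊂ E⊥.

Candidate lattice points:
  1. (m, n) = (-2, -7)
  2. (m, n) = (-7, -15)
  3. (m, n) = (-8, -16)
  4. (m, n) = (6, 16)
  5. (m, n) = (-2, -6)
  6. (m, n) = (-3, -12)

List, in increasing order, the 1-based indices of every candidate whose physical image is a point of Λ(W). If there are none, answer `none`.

4, 6

Numerically λ ≈ 3.3028 and λ' = −1/λ ≈ -0.3028.
candidate 1: (m,n)=(-2,-7) → π∥ = -2-7·λ ≈ -25.1194, π⊥ = -2-7·λ' ≈ 0.1194 ∉ [0.6, 1.4) ⇒ out
candidate 2: (m,n)=(-7,-15) → π∥ = -7-15·λ ≈ -56.5416, π⊥ = -7-15·λ' ≈ -2.4584 ∉ [0.6, 1.4) ⇒ out
candidate 3: (m,n)=(-8,-16) → π∥ = -8-16·λ ≈ -60.8444, π⊥ = -8-16·λ' ≈ -3.1556 ∉ [0.6, 1.4) ⇒ out
candidate 4: (m,n)=(6,16) → π∥ = 6+16·λ ≈ 58.8444, π⊥ = 6+16·λ' ≈ 1.1556 ∈ [0.6, 1.4) ⇒ IN Λ
candidate 5: (m,n)=(-2,-6) → π∥ = -2-6·λ ≈ -21.8167, π⊥ = -2-6·λ' ≈ -0.1833 ∉ [0.6, 1.4) ⇒ out
candidate 6: (m,n)=(-3,-12) → π∥ = -3-12·λ ≈ -42.6333, π⊥ = -3-12·λ' ≈ 0.6333 ∈ [0.6, 1.4) ⇒ IN Λ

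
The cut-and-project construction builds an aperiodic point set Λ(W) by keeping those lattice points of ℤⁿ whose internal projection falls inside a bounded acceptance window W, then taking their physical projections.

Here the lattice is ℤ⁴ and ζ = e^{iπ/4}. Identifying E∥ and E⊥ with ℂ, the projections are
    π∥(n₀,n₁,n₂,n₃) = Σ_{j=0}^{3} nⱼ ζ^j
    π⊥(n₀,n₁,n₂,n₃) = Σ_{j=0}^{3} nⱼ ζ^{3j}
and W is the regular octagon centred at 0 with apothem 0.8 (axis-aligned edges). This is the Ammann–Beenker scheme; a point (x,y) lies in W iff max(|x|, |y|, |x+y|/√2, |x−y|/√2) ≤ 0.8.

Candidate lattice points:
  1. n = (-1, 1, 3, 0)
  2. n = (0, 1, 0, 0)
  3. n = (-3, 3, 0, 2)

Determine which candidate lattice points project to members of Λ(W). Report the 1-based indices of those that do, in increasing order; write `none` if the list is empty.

With ζ = e^{iπ/4} the internal vectors are ζ^0,ζ^3,ζ^6,ζ^9.
candidate 1: n = (-1, 1, 3, 0) → π⊥ ≈ (-1.7071, -2.2929); max(|x|,|y|,|x±y|/√2) = 2.8284 > 0.8 ⇒ ∉ W
candidate 2: n = (0, 1, 0, 0) → π⊥ ≈ (-0.7071, +0.7071); max(|x|,|y|,|x±y|/√2) = 1.0000 > 0.8 ⇒ ∉ W
candidate 3: n = (-3, 3, 0, 2) → π⊥ ≈ (-3.7071, +3.5355); max(|x|,|y|,|x±y|/√2) = 5.1213 > 0.8 ⇒ ∉ W

none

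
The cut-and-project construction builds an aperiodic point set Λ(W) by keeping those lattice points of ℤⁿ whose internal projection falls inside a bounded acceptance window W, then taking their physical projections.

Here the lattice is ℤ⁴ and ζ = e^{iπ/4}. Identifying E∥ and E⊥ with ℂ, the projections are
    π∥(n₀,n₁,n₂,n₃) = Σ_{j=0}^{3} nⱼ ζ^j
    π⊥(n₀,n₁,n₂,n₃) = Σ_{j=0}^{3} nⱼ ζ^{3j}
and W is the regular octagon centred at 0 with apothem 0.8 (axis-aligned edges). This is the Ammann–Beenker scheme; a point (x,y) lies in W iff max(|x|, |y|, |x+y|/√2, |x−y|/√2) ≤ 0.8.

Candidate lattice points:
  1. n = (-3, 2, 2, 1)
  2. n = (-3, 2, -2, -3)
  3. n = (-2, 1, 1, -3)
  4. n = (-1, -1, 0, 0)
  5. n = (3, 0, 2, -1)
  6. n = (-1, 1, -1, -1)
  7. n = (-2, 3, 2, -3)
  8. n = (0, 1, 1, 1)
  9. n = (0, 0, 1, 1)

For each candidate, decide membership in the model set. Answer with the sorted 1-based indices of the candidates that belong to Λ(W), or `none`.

4, 8, 9

With ζ = e^{iπ/4} the internal vectors are ζ^0,ζ^3,ζ^6,ζ^9.
candidate 1: n = (-3, 2, 2, 1) → π⊥ ≈ (-3.7071, +0.1213); max(|x|,|y|,|x±y|/√2) = 3.7071 > 0.8 ⇒ ∉ W
candidate 2: n = (-3, 2, -2, -3) → π⊥ ≈ (-6.5355, +1.2929); max(|x|,|y|,|x±y|/√2) = 6.5355 > 0.8 ⇒ ∉ W
candidate 3: n = (-2, 1, 1, -3) → π⊥ ≈ (-4.8284, -2.4142); max(|x|,|y|,|x±y|/√2) = 5.1213 > 0.8 ⇒ ∉ W
candidate 4: n = (-1, -1, 0, 0) → π⊥ ≈ (-0.2929, -0.7071); max(|x|,|y|,|x±y|/√2) = 0.7071 ≤ 0.8 ⇒ ∈ W
candidate 5: n = (3, 0, 2, -1) → π⊥ ≈ (+2.2929, -2.7071); max(|x|,|y|,|x±y|/√2) = 3.5355 > 0.8 ⇒ ∉ W
candidate 6: n = (-1, 1, -1, -1) → π⊥ ≈ (-2.4142, +1.0000); max(|x|,|y|,|x±y|/√2) = 2.4142 > 0.8 ⇒ ∉ W
candidate 7: n = (-2, 3, 2, -3) → π⊥ ≈ (-6.2426, -2.0000); max(|x|,|y|,|x±y|/√2) = 6.2426 > 0.8 ⇒ ∉ W
candidate 8: n = (0, 1, 1, 1) → π⊥ ≈ (+0.0000, +0.4142); max(|x|,|y|,|x±y|/√2) = 0.4142 ≤ 0.8 ⇒ ∈ W
candidate 9: n = (0, 0, 1, 1) → π⊥ ≈ (+0.7071, -0.2929); max(|x|,|y|,|x±y|/√2) = 0.7071 ≤ 0.8 ⇒ ∈ W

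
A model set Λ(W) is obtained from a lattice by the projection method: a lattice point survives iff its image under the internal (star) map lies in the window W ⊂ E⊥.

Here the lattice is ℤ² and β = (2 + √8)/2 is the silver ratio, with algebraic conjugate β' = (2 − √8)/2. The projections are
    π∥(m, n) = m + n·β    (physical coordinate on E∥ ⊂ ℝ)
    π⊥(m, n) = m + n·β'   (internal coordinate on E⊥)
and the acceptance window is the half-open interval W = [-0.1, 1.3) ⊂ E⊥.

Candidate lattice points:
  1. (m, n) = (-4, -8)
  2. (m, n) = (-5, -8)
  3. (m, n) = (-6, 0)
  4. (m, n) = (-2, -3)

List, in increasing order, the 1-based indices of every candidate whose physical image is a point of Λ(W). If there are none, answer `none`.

Compute β' = (2−√8)/2 = -0.4142, so π⊥(m,n) = m -0.4142·n.
#1 (-4,-8): internal coord -4 + (-8)·β' = -0.6863; -0.6863 ∉ [-0.1, 1.3) → out
#2 (-5,-8): internal coord -5 + (-8)·β' = -1.6863; -1.6863 ∉ [-0.1, 1.3) → out
#3 (-6,0): internal coord -6 + (0)·β' = -6.0000; -6.0000 ∉ [-0.1, 1.3) → out
#4 (-2,-3): internal coord -2 + (-3)·β' = -0.7574; -0.7574 ∉ [-0.1, 1.3) → out

none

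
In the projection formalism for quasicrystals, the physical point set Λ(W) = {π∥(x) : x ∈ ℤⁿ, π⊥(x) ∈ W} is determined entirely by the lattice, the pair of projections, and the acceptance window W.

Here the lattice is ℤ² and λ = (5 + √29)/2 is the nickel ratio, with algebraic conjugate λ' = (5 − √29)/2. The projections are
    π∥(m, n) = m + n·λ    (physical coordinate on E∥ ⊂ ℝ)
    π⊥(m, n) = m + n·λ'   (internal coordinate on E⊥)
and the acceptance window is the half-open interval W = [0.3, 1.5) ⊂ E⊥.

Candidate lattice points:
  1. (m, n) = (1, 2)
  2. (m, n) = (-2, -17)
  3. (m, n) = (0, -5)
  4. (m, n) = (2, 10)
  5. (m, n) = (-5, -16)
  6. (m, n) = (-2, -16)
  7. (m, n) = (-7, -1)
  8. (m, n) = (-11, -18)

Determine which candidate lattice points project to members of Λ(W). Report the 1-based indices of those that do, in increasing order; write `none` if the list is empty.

Numerically λ ≈ 5.19258 and λ' = −1/λ ≈ -0.19258.
#1 (1,2): internal coord 1 + (2)·λ' = +0.61484; +0.61484 ∈ [0.3, 1.5) → IN Λ
#2 (-2,-17): internal coord -2 + (-17)·λ' = +1.27390; +1.27390 ∈ [0.3, 1.5) → IN Λ
#3 (0,-5): internal coord 0 + (-5)·λ' = +0.96291; +0.96291 ∈ [0.3, 1.5) → IN Λ
#4 (2,10): internal coord 2 + (10)·λ' = +0.07418; +0.07418 ∉ [0.3, 1.5) → out
#5 (-5,-16): internal coord -5 + (-16)·λ' = -1.91868; -1.91868 ∉ [0.3, 1.5) → out
#6 (-2,-16): internal coord -2 + (-16)·λ' = +1.08132; +1.08132 ∈ [0.3, 1.5) → IN Λ
#7 (-7,-1): internal coord -7 + (-1)·λ' = -6.80742; -6.80742 ∉ [0.3, 1.5) → out
#8 (-11,-18): internal coord -11 + (-18)·λ' = -7.53352; -7.53352 ∉ [0.3, 1.5) → out

1, 2, 3, 6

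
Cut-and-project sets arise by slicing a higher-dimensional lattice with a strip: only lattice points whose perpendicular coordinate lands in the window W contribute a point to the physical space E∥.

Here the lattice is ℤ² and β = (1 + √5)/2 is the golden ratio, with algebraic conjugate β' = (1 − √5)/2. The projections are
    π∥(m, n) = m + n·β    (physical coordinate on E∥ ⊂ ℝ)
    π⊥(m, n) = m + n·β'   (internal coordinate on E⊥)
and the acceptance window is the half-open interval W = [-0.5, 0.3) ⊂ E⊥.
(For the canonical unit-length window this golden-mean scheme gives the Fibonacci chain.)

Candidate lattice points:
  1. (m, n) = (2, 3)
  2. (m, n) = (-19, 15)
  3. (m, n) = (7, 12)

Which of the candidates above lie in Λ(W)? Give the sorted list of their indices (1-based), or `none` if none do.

1, 3

Compute β' = (1−√5)/2 = -0.61803, so π⊥(m,n) = m -0.61803·n.
[1] lift (2,3): star map gives 0.14590; window check -0.5 ≤ 0.14590 < 0.3 is true → IN Λ
[2] lift (-19,15): star map gives -28.27051; window check -0.5 ≤ -28.27051 < 0.3 is false → out
[3] lift (7,12): star map gives -0.41641; window check -0.5 ≤ -0.41641 < 0.3 is true → IN Λ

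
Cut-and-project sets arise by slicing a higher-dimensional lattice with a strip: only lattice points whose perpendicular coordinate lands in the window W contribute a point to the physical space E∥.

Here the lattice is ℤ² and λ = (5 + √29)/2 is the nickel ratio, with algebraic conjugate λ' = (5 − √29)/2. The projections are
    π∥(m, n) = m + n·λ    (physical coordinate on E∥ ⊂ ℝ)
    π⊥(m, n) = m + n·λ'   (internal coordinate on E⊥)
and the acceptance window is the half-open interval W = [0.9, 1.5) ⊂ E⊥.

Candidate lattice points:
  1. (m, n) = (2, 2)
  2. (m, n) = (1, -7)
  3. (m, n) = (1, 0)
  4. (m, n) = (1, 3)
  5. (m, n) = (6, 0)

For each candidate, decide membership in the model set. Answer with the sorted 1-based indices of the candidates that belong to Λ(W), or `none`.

3

λ' = (5−√29)/2 ≈ -0.1926.
#1 (2,2): internal coord 2 + (2)·λ' = +1.6148; +1.6148 ∉ [0.9, 1.5) → out
#2 (1,-7): internal coord 1 + (-7)·λ' = +2.3481; +2.3481 ∉ [0.9, 1.5) → out
#3 (1,0): internal coord 1 + (0)·λ' = +1.0000; +1.0000 ∈ [0.9, 1.5) → IN Λ
#4 (1,3): internal coord 1 + (3)·λ' = +0.4223; +0.4223 ∉ [0.9, 1.5) → out
#5 (6,0): internal coord 6 + (0)·λ' = +6.0000; +6.0000 ∉ [0.9, 1.5) → out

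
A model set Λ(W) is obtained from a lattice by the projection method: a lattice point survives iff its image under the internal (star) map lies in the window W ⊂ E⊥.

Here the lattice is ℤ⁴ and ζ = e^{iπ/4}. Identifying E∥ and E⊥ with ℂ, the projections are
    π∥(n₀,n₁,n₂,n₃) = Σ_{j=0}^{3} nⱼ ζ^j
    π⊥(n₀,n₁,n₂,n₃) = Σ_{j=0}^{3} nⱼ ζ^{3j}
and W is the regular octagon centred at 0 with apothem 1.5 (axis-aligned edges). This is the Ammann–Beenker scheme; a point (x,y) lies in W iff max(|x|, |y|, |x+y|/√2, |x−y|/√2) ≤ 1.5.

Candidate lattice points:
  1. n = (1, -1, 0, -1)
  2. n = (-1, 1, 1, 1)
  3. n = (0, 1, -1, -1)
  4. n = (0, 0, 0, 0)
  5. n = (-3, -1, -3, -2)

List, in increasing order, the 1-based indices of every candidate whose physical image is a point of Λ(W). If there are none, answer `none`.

2, 4

With ζ = e^{iπ/4} the internal vectors are ζ^0,ζ^3,ζ^6,ζ^9.
#1 (1, -1, 0, -1): internal (1.0000, -1.4142); octagon support 1.7071 vs apothem 1.5 → ∉ W
#2 (-1, 1, 1, 1): internal (-1.0000, 0.4142); octagon support 1.0000 vs apothem 1.5 → ∈ W
#3 (0, 1, -1, -1): internal (-1.4142, 1.0000); octagon support 1.7071 vs apothem 1.5 → ∉ W
#4 (0, 0, 0, 0): internal (0.0000, 0.0000); octagon support 0.0000 vs apothem 1.5 → ∈ W
#5 (-3, -1, -3, -2): internal (-3.7071, 0.8787); octagon support 3.7071 vs apothem 1.5 → ∉ W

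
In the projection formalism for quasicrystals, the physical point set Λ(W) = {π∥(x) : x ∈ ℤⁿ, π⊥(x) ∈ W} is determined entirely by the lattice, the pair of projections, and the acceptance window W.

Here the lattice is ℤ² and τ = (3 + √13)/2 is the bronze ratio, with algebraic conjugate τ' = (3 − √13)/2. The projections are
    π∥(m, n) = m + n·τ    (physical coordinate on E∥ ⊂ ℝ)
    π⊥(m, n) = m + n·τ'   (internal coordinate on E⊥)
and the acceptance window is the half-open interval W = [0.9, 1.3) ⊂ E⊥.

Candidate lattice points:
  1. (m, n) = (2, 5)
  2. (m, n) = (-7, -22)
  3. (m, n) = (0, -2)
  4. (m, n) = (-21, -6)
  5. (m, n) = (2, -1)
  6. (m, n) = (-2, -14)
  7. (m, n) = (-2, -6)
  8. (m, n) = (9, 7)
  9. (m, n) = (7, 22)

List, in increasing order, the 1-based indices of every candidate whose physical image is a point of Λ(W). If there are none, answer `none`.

none

Compute τ' = (3−√13)/2 = -0.3028, so π⊥(m,n) = m -0.3028·n.
candidate 1: (m,n)=(2,5) → π∥ = 2+5·τ ≈ 18.5139, π⊥ = 2+5·τ' ≈ 0.4861 ∉ [0.9, 1.3) ⇒ out
candidate 2: (m,n)=(-7,-22) → π∥ = -7-22·τ ≈ -79.6611, π⊥ = -7-22·τ' ≈ -0.3389 ∉ [0.9, 1.3) ⇒ out
candidate 3: (m,n)=(0,-2) → π∥ = 0-2·τ ≈ -6.6056, π⊥ = 0-2·τ' ≈ 0.6056 ∉ [0.9, 1.3) ⇒ out
candidate 4: (m,n)=(-21,-6) → π∥ = -21-6·τ ≈ -40.8167, π⊥ = -21-6·τ' ≈ -19.1833 ∉ [0.9, 1.3) ⇒ out
candidate 5: (m,n)=(2,-1) → π∥ = 2-1·τ ≈ -1.3028, π⊥ = 2-1·τ' ≈ 2.3028 ∉ [0.9, 1.3) ⇒ out
candidate 6: (m,n)=(-2,-14) → π∥ = -2-14·τ ≈ -48.2389, π⊥ = -2-14·τ' ≈ 2.2389 ∉ [0.9, 1.3) ⇒ out
candidate 7: (m,n)=(-2,-6) → π∥ = -2-6·τ ≈ -21.8167, π⊥ = -2-6·τ' ≈ -0.1833 ∉ [0.9, 1.3) ⇒ out
candidate 8: (m,n)=(9,7) → π∥ = 9+7·τ ≈ 32.1194, π⊥ = 9+7·τ' ≈ 6.8806 ∉ [0.9, 1.3) ⇒ out
candidate 9: (m,n)=(7,22) → π∥ = 7+22·τ ≈ 79.6611, π⊥ = 7+22·τ' ≈ 0.3389 ∉ [0.9, 1.3) ⇒ out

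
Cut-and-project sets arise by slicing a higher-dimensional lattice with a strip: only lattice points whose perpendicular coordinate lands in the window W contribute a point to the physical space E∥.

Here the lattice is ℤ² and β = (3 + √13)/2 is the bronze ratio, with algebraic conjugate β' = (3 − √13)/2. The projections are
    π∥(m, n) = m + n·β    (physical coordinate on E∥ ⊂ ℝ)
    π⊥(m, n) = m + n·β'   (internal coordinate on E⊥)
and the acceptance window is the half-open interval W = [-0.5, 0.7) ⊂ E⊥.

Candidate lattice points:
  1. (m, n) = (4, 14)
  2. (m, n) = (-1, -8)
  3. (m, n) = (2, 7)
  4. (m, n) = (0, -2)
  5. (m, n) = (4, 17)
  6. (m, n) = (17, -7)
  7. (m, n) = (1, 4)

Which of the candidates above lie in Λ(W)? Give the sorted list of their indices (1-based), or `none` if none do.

1, 3, 4, 7

β' = (3−√13)/2 ≈ -0.30278.
#1 (4,14): internal coord 4 + (14)·β' = -0.23886; -0.23886 ∈ [-0.5, 0.7) → IN Λ
#2 (-1,-8): internal coord -1 + (-8)·β' = +1.42221; +1.42221 ∉ [-0.5, 0.7) → out
#3 (2,7): internal coord 2 + (7)·β' = -0.11943; -0.11943 ∈ [-0.5, 0.7) → IN Λ
#4 (0,-2): internal coord 0 + (-2)·β' = +0.60555; +0.60555 ∈ [-0.5, 0.7) → IN Λ
#5 (4,17): internal coord 4 + (17)·β' = -1.14719; -1.14719 ∉ [-0.5, 0.7) → out
#6 (17,-7): internal coord 17 + (-7)·β' = +19.11943; +19.11943 ∉ [-0.5, 0.7) → out
#7 (1,4): internal coord 1 + (4)·β' = -0.21110; -0.21110 ∈ [-0.5, 0.7) → IN Λ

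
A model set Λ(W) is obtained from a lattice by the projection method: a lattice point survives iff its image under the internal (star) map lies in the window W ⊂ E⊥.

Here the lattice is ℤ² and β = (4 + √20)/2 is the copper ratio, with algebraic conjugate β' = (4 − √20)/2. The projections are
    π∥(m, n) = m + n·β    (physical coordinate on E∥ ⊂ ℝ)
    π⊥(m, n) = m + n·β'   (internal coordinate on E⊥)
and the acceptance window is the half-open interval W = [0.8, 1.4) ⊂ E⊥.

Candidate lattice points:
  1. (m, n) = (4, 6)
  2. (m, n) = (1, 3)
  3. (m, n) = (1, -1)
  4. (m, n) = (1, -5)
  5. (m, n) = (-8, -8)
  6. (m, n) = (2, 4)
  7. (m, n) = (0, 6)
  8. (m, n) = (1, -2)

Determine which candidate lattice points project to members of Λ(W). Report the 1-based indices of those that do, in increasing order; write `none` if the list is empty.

3, 6

β' = (4−√20)/2 ≈ -0.2361.
#1 (4,6): internal coord 4 + (6)·β' = +2.5836; +2.5836 ∉ [0.8, 1.4) → out
#2 (1,3): internal coord 1 + (3)·β' = +0.2918; +0.2918 ∉ [0.8, 1.4) → out
#3 (1,-1): internal coord 1 + (-1)·β' = +1.2361; +1.2361 ∈ [0.8, 1.4) → IN Λ
#4 (1,-5): internal coord 1 + (-5)·β' = +2.1803; +2.1803 ∉ [0.8, 1.4) → out
#5 (-8,-8): internal coord -8 + (-8)·β' = -6.1115; -6.1115 ∉ [0.8, 1.4) → out
#6 (2,4): internal coord 2 + (4)·β' = +1.0557; +1.0557 ∈ [0.8, 1.4) → IN Λ
#7 (0,6): internal coord 0 + (6)·β' = -1.4164; -1.4164 ∉ [0.8, 1.4) → out
#8 (1,-2): internal coord 1 + (-2)·β' = +1.4721; +1.4721 ∉ [0.8, 1.4) → out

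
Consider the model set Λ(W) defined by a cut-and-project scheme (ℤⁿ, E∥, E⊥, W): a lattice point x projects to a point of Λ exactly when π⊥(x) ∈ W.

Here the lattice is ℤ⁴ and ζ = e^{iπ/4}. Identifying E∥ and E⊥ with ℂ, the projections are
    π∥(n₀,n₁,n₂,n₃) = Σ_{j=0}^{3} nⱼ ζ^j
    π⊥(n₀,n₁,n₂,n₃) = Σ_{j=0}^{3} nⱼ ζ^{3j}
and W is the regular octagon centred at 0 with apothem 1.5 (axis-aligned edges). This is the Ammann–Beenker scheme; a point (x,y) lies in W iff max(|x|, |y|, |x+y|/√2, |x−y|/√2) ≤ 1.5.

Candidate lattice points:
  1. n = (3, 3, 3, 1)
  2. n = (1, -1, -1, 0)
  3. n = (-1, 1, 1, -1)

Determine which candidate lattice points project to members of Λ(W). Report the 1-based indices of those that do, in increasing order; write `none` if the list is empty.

none

Internal map: ζ^{3j} for j=0..3 gives (1,0), (−√2/2,√2/2), (0,−1), (√2/2,√2/2).
candidate 1: n = (3, 3, 3, 1) → π⊥ ≈ (+1.5858, -0.1716); max(|x|,|y|,|x±y|/√2) = 1.5858 > 1.5 ⇒ ∉ W
candidate 2: n = (1, -1, -1, 0) → π⊥ ≈ (+1.7071, +0.2929); max(|x|,|y|,|x±y|/√2) = 1.7071 > 1.5 ⇒ ∉ W
candidate 3: n = (-1, 1, 1, -1) → π⊥ ≈ (-2.4142, -1.0000); max(|x|,|y|,|x±y|/√2) = 2.4142 > 1.5 ⇒ ∉ W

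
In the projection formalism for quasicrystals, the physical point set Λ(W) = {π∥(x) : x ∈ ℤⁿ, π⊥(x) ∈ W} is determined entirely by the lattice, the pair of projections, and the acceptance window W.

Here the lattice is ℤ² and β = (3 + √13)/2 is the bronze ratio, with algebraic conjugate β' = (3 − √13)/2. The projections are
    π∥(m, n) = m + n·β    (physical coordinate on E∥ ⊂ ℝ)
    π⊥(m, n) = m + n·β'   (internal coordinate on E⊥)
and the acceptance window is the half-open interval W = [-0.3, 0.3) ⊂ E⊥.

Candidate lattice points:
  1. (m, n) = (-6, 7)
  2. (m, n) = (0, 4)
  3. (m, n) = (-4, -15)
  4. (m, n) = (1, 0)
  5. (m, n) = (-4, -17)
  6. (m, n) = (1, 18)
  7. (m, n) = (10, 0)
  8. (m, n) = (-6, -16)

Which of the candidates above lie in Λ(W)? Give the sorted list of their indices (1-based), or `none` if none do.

none

Compute β' = (3−√13)/2 = -0.30278, so π⊥(m,n) = m -0.30278·n.
[1] lift (-6,7): star map gives -8.11943; window check -0.3 ≤ -8.11943 < 0.3 is false → out
[2] lift (0,4): star map gives -1.21110; window check -0.3 ≤ -1.21110 < 0.3 is false → out
[3] lift (-4,-15): star map gives 0.54163; window check -0.3 ≤ 0.54163 < 0.3 is false → out
[4] lift (1,0): star map gives 1.00000; window check -0.3 ≤ 1.00000 < 0.3 is false → out
[5] lift (-4,-17): star map gives 1.14719; window check -0.3 ≤ 1.14719 < 0.3 is false → out
[6] lift (1,18): star map gives -4.44996; window check -0.3 ≤ -4.44996 < 0.3 is false → out
[7] lift (10,0): star map gives 10.00000; window check -0.3 ≤ 10.00000 < 0.3 is false → out
[8] lift (-6,-16): star map gives -1.15559; window check -0.3 ≤ -1.15559 < 0.3 is false → out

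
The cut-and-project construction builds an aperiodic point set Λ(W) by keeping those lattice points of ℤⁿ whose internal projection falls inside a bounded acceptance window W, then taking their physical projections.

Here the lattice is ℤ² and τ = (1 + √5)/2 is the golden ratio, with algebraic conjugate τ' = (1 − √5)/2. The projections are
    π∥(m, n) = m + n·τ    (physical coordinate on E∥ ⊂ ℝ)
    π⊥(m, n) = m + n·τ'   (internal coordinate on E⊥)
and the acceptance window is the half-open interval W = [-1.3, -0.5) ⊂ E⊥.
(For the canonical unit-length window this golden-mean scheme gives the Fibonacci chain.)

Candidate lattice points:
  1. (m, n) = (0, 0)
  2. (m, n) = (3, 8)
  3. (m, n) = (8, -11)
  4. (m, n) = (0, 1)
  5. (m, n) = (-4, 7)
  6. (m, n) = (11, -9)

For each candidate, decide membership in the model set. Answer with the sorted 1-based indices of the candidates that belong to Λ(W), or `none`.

Numerically τ ≈ 1.618034 and τ' = −1/τ ≈ -0.618034.
#1 (0,0): internal coord 0 + (0)·τ' = +0.000000; +0.000000 ∉ [-1.3, -0.5) → out
#2 (3,8): internal coord 3 + (8)·τ' = -1.944272; -1.944272 ∉ [-1.3, -0.5) → out
#3 (8,-11): internal coord 8 + (-11)·τ' = +14.798374; +14.798374 ∉ [-1.3, -0.5) → out
#4 (0,1): internal coord 0 + (1)·τ' = -0.618034; -0.618034 ∈ [-1.3, -0.5) → IN Λ
#5 (-4,7): internal coord -4 + (7)·τ' = -8.326238; -8.326238 ∉ [-1.3, -0.5) → out
#6 (11,-9): internal coord 11 + (-9)·τ' = +16.562306; +16.562306 ∉ [-1.3, -0.5) → out

4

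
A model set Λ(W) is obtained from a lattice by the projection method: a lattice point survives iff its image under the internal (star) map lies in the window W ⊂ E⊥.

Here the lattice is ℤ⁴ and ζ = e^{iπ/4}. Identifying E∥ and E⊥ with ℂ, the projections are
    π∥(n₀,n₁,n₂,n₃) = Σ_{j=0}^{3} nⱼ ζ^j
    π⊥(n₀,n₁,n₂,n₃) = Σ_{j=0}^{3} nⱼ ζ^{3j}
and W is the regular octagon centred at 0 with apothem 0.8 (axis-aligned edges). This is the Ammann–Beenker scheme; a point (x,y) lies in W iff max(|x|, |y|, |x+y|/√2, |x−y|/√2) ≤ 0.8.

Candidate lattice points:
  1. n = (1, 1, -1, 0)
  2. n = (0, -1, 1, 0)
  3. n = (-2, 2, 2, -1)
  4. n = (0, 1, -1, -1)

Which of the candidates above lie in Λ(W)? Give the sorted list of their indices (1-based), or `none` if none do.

With ζ = e^{iπ/4} the internal vectors are ζ^0,ζ^3,ζ^6,ζ^9.
candidate 1: n = (1, 1, -1, 0) → π⊥ ≈ (+0.2929, +1.7071); max(|x|,|y|,|x±y|/√2) = 1.7071 > 0.8 ⇒ ∉ W
candidate 2: n = (0, -1, 1, 0) → π⊥ ≈ (+0.7071, -1.7071); max(|x|,|y|,|x±y|/√2) = 1.7071 > 0.8 ⇒ ∉ W
candidate 3: n = (-2, 2, 2, -1) → π⊥ ≈ (-4.1213, -1.2929); max(|x|,|y|,|x±y|/√2) = 4.1213 > 0.8 ⇒ ∉ W
candidate 4: n = (0, 1, -1, -1) → π⊥ ≈ (-1.4142, +1.0000); max(|x|,|y|,|x±y|/√2) = 1.7071 > 0.8 ⇒ ∉ W

none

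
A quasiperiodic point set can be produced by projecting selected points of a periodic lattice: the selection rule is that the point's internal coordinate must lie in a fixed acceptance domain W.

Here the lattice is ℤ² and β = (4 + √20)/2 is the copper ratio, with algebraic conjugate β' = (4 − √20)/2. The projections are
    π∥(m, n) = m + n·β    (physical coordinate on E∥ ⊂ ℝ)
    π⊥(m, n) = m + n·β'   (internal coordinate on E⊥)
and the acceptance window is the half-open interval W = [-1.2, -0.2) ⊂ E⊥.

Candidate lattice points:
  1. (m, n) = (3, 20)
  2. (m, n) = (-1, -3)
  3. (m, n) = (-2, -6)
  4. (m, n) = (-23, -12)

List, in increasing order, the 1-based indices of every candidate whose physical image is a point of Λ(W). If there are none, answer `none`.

Compute β' = (4−√20)/2 = -0.23607, so π⊥(m,n) = m -0.23607·n.
candidate 1: (m,n)=(3,20) → π∥ = 3+20·β ≈ 87.72136, π⊥ = 3+20·β' ≈ -1.72136 ∉ [-1.2, -0.2) ⇒ out
candidate 2: (m,n)=(-1,-3) → π∥ = -1-3·β ≈ -13.70820, π⊥ = -1-3·β' ≈ -0.29180 ∈ [-1.2, -0.2) ⇒ IN Λ
candidate 3: (m,n)=(-2,-6) → π∥ = -2-6·β ≈ -27.41641, π⊥ = -2-6·β' ≈ -0.58359 ∈ [-1.2, -0.2) ⇒ IN Λ
candidate 4: (m,n)=(-23,-12) → π∥ = -23-12·β ≈ -73.83282, π⊥ = -23-12·β' ≈ -20.16718 ∉ [-1.2, -0.2) ⇒ out

2, 3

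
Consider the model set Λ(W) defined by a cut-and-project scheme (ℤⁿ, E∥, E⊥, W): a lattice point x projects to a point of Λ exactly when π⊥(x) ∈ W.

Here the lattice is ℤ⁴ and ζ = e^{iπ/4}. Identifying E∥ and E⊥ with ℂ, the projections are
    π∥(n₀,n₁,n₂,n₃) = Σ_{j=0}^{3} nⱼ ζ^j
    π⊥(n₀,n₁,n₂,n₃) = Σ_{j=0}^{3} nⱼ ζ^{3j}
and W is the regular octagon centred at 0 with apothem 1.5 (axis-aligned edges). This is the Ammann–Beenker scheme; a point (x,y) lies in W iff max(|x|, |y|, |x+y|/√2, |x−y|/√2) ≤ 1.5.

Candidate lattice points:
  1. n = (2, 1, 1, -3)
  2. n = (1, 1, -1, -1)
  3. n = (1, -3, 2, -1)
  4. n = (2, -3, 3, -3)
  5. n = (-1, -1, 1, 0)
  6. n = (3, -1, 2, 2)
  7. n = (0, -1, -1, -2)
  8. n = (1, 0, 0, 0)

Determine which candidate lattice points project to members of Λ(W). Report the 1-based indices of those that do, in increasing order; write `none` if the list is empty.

2, 7, 8

π⊥(n) = n₀ + n₁ζ³ + n₂ζ⁶ + n₃ζ⁹ where ζ = e^{iπ/4}.
#1 (2, 1, 1, -3): internal (-0.82843, -2.41421); octagon support 2.41421 vs apothem 1.5 → ∉ W
#2 (1, 1, -1, -1): internal (-0.41421, 1.00000); octagon support 1.00000 vs apothem 1.5 → ∈ W
#3 (1, -3, 2, -1): internal (2.41421, -4.82843); octagon support 5.12132 vs apothem 1.5 → ∉ W
#4 (2, -3, 3, -3): internal (2.00000, -7.24264); octagon support 7.24264 vs apothem 1.5 → ∉ W
#5 (-1, -1, 1, 0): internal (-0.29289, -1.70711); octagon support 1.70711 vs apothem 1.5 → ∉ W
#6 (3, -1, 2, 2): internal (5.12132, -1.29289); octagon support 5.12132 vs apothem 1.5 → ∉ W
#7 (0, -1, -1, -2): internal (-0.70711, -1.12132); octagon support 1.29289 vs apothem 1.5 → ∈ W
#8 (1, 0, 0, 0): internal (1.00000, 0.00000); octagon support 1.00000 vs apothem 1.5 → ∈ W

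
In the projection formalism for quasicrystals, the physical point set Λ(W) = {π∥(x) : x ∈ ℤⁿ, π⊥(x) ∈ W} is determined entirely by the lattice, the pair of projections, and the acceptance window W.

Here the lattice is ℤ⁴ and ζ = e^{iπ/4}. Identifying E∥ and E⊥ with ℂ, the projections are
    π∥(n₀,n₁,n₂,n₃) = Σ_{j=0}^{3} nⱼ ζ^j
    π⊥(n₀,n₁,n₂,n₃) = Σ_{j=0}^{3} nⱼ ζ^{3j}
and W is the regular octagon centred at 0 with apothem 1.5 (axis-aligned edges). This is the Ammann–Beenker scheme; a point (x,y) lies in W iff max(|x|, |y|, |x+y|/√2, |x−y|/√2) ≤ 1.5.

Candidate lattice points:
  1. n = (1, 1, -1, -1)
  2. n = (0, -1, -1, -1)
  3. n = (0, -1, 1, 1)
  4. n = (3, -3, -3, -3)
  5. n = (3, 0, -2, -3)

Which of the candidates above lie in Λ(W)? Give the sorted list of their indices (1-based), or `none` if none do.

With ζ = e^{iπ/4} the internal vectors are ζ^0,ζ^3,ζ^6,ζ^9.
#1 (1, 1, -1, -1): internal (-0.41421, 1.00000); octagon support 1.00000 vs apothem 1.5 → ∈ W
#2 (0, -1, -1, -1): internal (0.00000, -0.41421); octagon support 0.41421 vs apothem 1.5 → ∈ W
#3 (0, -1, 1, 1): internal (1.41421, -1.00000); octagon support 1.70711 vs apothem 1.5 → ∉ W
#4 (3, -3, -3, -3): internal (3.00000, -1.24264); octagon support 3.00000 vs apothem 1.5 → ∉ W
#5 (3, 0, -2, -3): internal (0.87868, -0.12132); octagon support 0.87868 vs apothem 1.5 → ∈ W

1, 2, 5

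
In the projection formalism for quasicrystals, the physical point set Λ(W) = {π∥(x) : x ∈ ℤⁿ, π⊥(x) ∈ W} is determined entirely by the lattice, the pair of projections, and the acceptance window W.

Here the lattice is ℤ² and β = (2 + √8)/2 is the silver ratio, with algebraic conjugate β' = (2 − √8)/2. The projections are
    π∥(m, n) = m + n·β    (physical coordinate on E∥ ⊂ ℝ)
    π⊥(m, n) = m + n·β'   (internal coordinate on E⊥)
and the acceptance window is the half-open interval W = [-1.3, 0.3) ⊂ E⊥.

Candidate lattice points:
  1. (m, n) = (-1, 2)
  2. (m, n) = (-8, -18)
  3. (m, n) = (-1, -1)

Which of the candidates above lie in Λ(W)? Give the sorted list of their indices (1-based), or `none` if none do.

Compute β' = (2−√8)/2 = -0.4142, so π⊥(m,n) = m -0.4142·n.
candidate 1: (m,n)=(-1,2) → π∥ = -1+2·β ≈ 3.8284, π⊥ = -1+2·β' ≈ -1.8284 ∉ [-1.3, 0.3) ⇒ out
candidate 2: (m,n)=(-8,-18) → π∥ = -8-18·β ≈ -51.4558, π⊥ = -8-18·β' ≈ -0.5442 ∈ [-1.3, 0.3) ⇒ IN Λ
candidate 3: (m,n)=(-1,-1) → π∥ = -1-1·β ≈ -3.4142, π⊥ = -1-1·β' ≈ -0.5858 ∈ [-1.3, 0.3) ⇒ IN Λ

2, 3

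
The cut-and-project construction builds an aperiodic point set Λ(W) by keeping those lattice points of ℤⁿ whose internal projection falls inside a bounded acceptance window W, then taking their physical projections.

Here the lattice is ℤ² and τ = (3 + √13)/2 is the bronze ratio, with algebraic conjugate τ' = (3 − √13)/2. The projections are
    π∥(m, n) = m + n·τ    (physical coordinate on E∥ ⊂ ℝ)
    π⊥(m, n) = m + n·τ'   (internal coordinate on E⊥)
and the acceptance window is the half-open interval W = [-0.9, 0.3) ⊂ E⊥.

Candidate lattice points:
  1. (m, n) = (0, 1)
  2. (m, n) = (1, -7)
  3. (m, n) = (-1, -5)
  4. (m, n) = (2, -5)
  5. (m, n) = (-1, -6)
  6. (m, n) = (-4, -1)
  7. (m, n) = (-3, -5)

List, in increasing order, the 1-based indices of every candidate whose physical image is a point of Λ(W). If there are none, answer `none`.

1

τ' = (3−√13)/2 ≈ -0.302776.
#1 (0,1): internal coord 0 + (1)·τ' = -0.302776; -0.302776 ∈ [-0.9, 0.3) → IN Λ
#2 (1,-7): internal coord 1 + (-7)·τ' = +3.119429; +3.119429 ∉ [-0.9, 0.3) → out
#3 (-1,-5): internal coord -1 + (-5)·τ' = +0.513878; +0.513878 ∉ [-0.9, 0.3) → out
#4 (2,-5): internal coord 2 + (-5)·τ' = +3.513878; +3.513878 ∉ [-0.9, 0.3) → out
#5 (-1,-6): internal coord -1 + (-6)·τ' = +0.816654; +0.816654 ∉ [-0.9, 0.3) → out
#6 (-4,-1): internal coord -4 + (-1)·τ' = -3.697224; -3.697224 ∉ [-0.9, 0.3) → out
#7 (-3,-5): internal coord -3 + (-5)·τ' = -1.486122; -1.486122 ∉ [-0.9, 0.3) → out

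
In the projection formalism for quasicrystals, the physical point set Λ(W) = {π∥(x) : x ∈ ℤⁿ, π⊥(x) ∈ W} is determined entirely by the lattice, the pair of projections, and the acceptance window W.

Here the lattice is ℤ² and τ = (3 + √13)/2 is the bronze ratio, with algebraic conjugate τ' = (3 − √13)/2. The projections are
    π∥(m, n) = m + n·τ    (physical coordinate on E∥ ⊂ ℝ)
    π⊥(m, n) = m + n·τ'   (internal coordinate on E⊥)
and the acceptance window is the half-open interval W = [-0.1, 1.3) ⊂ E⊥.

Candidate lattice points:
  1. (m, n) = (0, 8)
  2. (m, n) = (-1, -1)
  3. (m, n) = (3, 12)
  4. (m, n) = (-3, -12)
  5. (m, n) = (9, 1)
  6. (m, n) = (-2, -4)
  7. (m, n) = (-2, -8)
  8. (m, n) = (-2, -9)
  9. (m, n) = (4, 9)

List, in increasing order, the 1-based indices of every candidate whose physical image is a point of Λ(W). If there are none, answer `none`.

4, 7, 8, 9

Numerically τ ≈ 3.30278 and τ' = −1/τ ≈ -0.30278.
#1 (0,8): internal coord 0 + (8)·τ' = -2.42221; -2.42221 ∉ [-0.1, 1.3) → out
#2 (-1,-1): internal coord -1 + (-1)·τ' = -0.69722; -0.69722 ∉ [-0.1, 1.3) → out
#3 (3,12): internal coord 3 + (12)·τ' = -0.63331; -0.63331 ∉ [-0.1, 1.3) → out
#4 (-3,-12): internal coord -3 + (-12)·τ' = +0.63331; +0.63331 ∈ [-0.1, 1.3) → IN Λ
#5 (9,1): internal coord 9 + (1)·τ' = +8.69722; +8.69722 ∉ [-0.1, 1.3) → out
#6 (-2,-4): internal coord -2 + (-4)·τ' = -0.78890; -0.78890 ∉ [-0.1, 1.3) → out
#7 (-2,-8): internal coord -2 + (-8)·τ' = +0.42221; +0.42221 ∈ [-0.1, 1.3) → IN Λ
#8 (-2,-9): internal coord -2 + (-9)·τ' = +0.72498; +0.72498 ∈ [-0.1, 1.3) → IN Λ
#9 (4,9): internal coord 4 + (9)·τ' = +1.27502; +1.27502 ∈ [-0.1, 1.3) → IN Λ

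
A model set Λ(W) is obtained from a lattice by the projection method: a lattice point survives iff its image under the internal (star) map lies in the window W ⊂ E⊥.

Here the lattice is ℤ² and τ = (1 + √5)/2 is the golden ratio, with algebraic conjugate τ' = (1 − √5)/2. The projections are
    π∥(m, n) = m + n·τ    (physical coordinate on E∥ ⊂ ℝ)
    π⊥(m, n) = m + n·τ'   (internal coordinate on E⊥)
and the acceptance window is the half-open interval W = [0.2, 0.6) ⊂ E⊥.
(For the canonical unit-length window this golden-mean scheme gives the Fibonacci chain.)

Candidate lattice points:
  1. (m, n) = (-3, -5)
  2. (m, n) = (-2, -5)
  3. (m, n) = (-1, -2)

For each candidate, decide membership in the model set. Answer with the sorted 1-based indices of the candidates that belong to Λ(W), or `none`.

3

Numerically τ ≈ 1.618034 and τ' = −1/τ ≈ -0.618034.
candidate 1: (m,n)=(-3,-5) → π∥ = -3-5·τ ≈ -11.090170, π⊥ = -3-5·τ' ≈ 0.090170 ∉ [0.2, 0.6) ⇒ out
candidate 2: (m,n)=(-2,-5) → π∥ = -2-5·τ ≈ -10.090170, π⊥ = -2-5·τ' ≈ 1.090170 ∉ [0.2, 0.6) ⇒ out
candidate 3: (m,n)=(-1,-2) → π∥ = -1-2·τ ≈ -4.236068, π⊥ = -1-2·τ' ≈ 0.236068 ∈ [0.2, 0.6) ⇒ IN Λ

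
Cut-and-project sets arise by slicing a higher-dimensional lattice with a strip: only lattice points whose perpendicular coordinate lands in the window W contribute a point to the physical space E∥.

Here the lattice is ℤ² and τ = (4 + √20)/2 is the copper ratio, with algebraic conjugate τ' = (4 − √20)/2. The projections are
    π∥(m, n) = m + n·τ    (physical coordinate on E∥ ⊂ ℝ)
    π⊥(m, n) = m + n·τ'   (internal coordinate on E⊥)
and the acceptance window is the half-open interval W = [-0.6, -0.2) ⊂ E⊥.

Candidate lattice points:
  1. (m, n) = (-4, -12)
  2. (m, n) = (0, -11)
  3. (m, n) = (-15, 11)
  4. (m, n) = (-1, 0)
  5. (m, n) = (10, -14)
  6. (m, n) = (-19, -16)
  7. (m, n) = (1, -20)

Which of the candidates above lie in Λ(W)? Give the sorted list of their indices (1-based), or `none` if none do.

none

Numerically τ ≈ 4.2361 and τ' = −1/τ ≈ -0.2361.
[1] lift (-4,-12): star map gives -1.1672; window check -0.6 ≤ -1.1672 < -0.2 is false → out
[2] lift (0,-11): star map gives 2.5967; window check -0.6 ≤ 2.5967 < -0.2 is false → out
[3] lift (-15,11): star map gives -17.5967; window check -0.6 ≤ -17.5967 < -0.2 is false → out
[4] lift (-1,0): star map gives -1.0000; window check -0.6 ≤ -1.0000 < -0.2 is false → out
[5] lift (10,-14): star map gives 13.3050; window check -0.6 ≤ 13.3050 < -0.2 is false → out
[6] lift (-19,-16): star map gives -15.2229; window check -0.6 ≤ -15.2229 < -0.2 is false → out
[7] lift (1,-20): star map gives 5.7214; window check -0.6 ≤ 5.7214 < -0.2 is false → out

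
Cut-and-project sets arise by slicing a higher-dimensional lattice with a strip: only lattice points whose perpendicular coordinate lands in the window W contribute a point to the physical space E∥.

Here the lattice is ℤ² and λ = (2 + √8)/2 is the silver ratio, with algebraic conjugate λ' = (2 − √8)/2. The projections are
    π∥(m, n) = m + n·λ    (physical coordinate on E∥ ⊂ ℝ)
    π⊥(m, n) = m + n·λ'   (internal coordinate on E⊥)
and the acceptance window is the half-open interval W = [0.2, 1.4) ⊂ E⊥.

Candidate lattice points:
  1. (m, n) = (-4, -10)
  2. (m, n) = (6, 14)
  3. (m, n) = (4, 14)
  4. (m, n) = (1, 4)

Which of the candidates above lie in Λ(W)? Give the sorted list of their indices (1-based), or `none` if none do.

2

Compute λ' = (2−√8)/2 = -0.41421, so π⊥(m,n) = m -0.41421·n.
[1] lift (-4,-10): star map gives 0.14214; window check 0.2 ≤ 0.14214 < 1.4 is false → out
[2] lift (6,14): star map gives 0.20101; window check 0.2 ≤ 0.20101 < 1.4 is true → IN Λ
[3] lift (4,14): star map gives -1.79899; window check 0.2 ≤ -1.79899 < 1.4 is false → out
[4] lift (1,4): star map gives -0.65685; window check 0.2 ≤ -0.65685 < 1.4 is false → out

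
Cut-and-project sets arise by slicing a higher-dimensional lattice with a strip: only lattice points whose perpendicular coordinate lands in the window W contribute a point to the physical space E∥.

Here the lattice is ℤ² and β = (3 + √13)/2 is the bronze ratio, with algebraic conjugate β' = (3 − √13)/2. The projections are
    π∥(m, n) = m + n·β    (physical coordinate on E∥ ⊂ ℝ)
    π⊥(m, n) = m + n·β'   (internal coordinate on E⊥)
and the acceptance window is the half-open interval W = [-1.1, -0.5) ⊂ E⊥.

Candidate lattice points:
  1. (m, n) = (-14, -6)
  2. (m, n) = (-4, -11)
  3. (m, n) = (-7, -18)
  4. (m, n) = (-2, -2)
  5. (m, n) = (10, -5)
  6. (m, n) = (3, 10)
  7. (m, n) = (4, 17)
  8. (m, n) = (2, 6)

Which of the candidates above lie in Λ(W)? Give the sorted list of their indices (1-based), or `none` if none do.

β' = (3−√13)/2 ≈ -0.302776.
[1] lift (-14,-6): star map gives -12.183346; window check -1.1 ≤ -12.183346 < -0.5 is false → out
[2] lift (-4,-11): star map gives -0.669468; window check -1.1 ≤ -0.669468 < -0.5 is true → IN Λ
[3] lift (-7,-18): star map gives -1.550039; window check -1.1 ≤ -1.550039 < -0.5 is false → out
[4] lift (-2,-2): star map gives -1.394449; window check -1.1 ≤ -1.394449 < -0.5 is false → out
[5] lift (10,-5): star map gives 11.513878; window check -1.1 ≤ 11.513878 < -0.5 is false → out
[6] lift (3,10): star map gives -0.027756; window check -1.1 ≤ -0.027756 < -0.5 is false → out
[7] lift (4,17): star map gives -1.147186; window check -1.1 ≤ -1.147186 < -0.5 is false → out
[8] lift (2,6): star map gives 0.183346; window check -1.1 ≤ 0.183346 < -0.5 is false → out

2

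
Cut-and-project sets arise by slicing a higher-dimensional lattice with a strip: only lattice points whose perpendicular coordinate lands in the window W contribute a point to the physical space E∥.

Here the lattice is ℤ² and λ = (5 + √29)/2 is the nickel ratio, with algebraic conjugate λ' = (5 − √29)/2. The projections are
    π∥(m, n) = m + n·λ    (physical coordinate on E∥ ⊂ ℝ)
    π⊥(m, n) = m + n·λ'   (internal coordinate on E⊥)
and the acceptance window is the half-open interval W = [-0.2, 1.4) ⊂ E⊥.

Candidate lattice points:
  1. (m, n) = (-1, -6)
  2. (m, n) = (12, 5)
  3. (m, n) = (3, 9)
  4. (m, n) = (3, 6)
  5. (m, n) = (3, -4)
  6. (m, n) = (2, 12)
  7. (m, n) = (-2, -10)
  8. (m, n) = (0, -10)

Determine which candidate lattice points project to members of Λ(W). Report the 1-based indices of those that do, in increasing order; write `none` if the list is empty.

λ' = (5−√29)/2 ≈ -0.1926.
candidate 1: (m,n)=(-1,-6) → π∥ = -1-6·λ ≈ -32.1555, π⊥ = -1-6·λ' ≈ 0.1555 ∈ [-0.2, 1.4) ⇒ IN Λ
candidate 2: (m,n)=(12,5) → π∥ = 12+5·λ ≈ 37.9629, π⊥ = 12+5·λ' ≈ 11.0371 ∉ [-0.2, 1.4) ⇒ out
candidate 3: (m,n)=(3,9) → π∥ = 3+9·λ ≈ 49.7332, π⊥ = 3+9·λ' ≈ 1.2668 ∈ [-0.2, 1.4) ⇒ IN Λ
candidate 4: (m,n)=(3,6) → π∥ = 3+6·λ ≈ 34.1555, π⊥ = 3+6·λ' ≈ 1.8445 ∉ [-0.2, 1.4) ⇒ out
candidate 5: (m,n)=(3,-4) → π∥ = 3-4·λ ≈ -17.7703, π⊥ = 3-4·λ' ≈ 3.7703 ∉ [-0.2, 1.4) ⇒ out
candidate 6: (m,n)=(2,12) → π∥ = 2+12·λ ≈ 64.3110, π⊥ = 2+12·λ' ≈ -0.3110 ∉ [-0.2, 1.4) ⇒ out
candidate 7: (m,n)=(-2,-10) → π∥ = -2-10·λ ≈ -53.9258, π⊥ = -2-10·λ' ≈ -0.0742 ∈ [-0.2, 1.4) ⇒ IN Λ
candidate 8: (m,n)=(0,-10) → π∥ = 0-10·λ ≈ -51.9258, π⊥ = 0-10·λ' ≈ 1.9258 ∉ [-0.2, 1.4) ⇒ out

1, 3, 7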